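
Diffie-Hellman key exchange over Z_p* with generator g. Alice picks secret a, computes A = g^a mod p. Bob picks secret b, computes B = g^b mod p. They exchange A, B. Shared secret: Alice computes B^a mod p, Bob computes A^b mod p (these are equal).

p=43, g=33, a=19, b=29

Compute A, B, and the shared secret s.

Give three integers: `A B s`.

Answer: 3 26 18

Derivation:
A = 33^19 mod 43  (bits of 19 = 10011)
  bit 0 = 1: r = r^2 * 33 mod 43 = 1^2 * 33 = 1*33 = 33
  bit 1 = 0: r = r^2 mod 43 = 33^2 = 14
  bit 2 = 0: r = r^2 mod 43 = 14^2 = 24
  bit 3 = 1: r = r^2 * 33 mod 43 = 24^2 * 33 = 17*33 = 2
  bit 4 = 1: r = r^2 * 33 mod 43 = 2^2 * 33 = 4*33 = 3
  -> A = 3
B = 33^29 mod 43  (bits of 29 = 11101)
  bit 0 = 1: r = r^2 * 33 mod 43 = 1^2 * 33 = 1*33 = 33
  bit 1 = 1: r = r^2 * 33 mod 43 = 33^2 * 33 = 14*33 = 32
  bit 2 = 1: r = r^2 * 33 mod 43 = 32^2 * 33 = 35*33 = 37
  bit 3 = 0: r = r^2 mod 43 = 37^2 = 36
  bit 4 = 1: r = r^2 * 33 mod 43 = 36^2 * 33 = 6*33 = 26
  -> B = 26
s = B^a = 26^19 mod 43  (bits of 19 = 10011)
  bit 0 = 1: r = r^2 * 26 mod 43 = 1^2 * 26 = 1*26 = 26
  bit 1 = 0: r = r^2 mod 43 = 26^2 = 31
  bit 2 = 0: r = r^2 mod 43 = 31^2 = 15
  bit 3 = 1: r = r^2 * 26 mod 43 = 15^2 * 26 = 10*26 = 2
  bit 4 = 1: r = r^2 * 26 mod 43 = 2^2 * 26 = 4*26 = 18
  -> s = B^a = 18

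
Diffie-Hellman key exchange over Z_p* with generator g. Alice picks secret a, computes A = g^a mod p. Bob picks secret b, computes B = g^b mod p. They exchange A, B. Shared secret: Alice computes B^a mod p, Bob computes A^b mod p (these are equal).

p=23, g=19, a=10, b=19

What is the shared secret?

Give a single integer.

Answer: 18

Derivation:
A = 19^10 mod 23  (bits of 10 = 1010)
  bit 0 = 1: r = r^2 * 19 mod 23 = 1^2 * 19 = 1*19 = 19
  bit 1 = 0: r = r^2 mod 23 = 19^2 = 16
  bit 2 = 1: r = r^2 * 19 mod 23 = 16^2 * 19 = 3*19 = 11
  bit 3 = 0: r = r^2 mod 23 = 11^2 = 6
  -> A = 6
B = 19^19 mod 23  (bits of 19 = 10011)
  bit 0 = 1: r = r^2 * 19 mod 23 = 1^2 * 19 = 1*19 = 19
  bit 1 = 0: r = r^2 mod 23 = 19^2 = 16
  bit 2 = 0: r = r^2 mod 23 = 16^2 = 3
  bit 3 = 1: r = r^2 * 19 mod 23 = 3^2 * 19 = 9*19 = 10
  bit 4 = 1: r = r^2 * 19 mod 23 = 10^2 * 19 = 8*19 = 14
  -> B = 14
s = B^a = 14^10 mod 23  (bits of 10 = 1010)
  bit 0 = 1: r = r^2 * 14 mod 23 = 1^2 * 14 = 1*14 = 14
  bit 1 = 0: r = r^2 mod 23 = 14^2 = 12
  bit 2 = 1: r = r^2 * 14 mod 23 = 12^2 * 14 = 6*14 = 15
  bit 3 = 0: r = r^2 mod 23 = 15^2 = 18
  -> s = B^a = 18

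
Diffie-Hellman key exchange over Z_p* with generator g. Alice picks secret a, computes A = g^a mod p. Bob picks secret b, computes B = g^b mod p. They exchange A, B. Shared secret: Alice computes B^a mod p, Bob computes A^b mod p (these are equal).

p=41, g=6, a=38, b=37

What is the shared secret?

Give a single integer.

A = 6^38 mod 41  (bits of 38 = 100110)
  bit 0 = 1: r = r^2 * 6 mod 41 = 1^2 * 6 = 1*6 = 6
  bit 1 = 0: r = r^2 mod 41 = 6^2 = 36
  bit 2 = 0: r = r^2 mod 41 = 36^2 = 25
  bit 3 = 1: r = r^2 * 6 mod 41 = 25^2 * 6 = 10*6 = 19
  bit 4 = 1: r = r^2 * 6 mod 41 = 19^2 * 6 = 33*6 = 34
  bit 5 = 0: r = r^2 mod 41 = 34^2 = 8
  -> A = 8
B = 6^37 mod 41  (bits of 37 = 100101)
  bit 0 = 1: r = r^2 * 6 mod 41 = 1^2 * 6 = 1*6 = 6
  bit 1 = 0: r = r^2 mod 41 = 6^2 = 36
  bit 2 = 0: r = r^2 mod 41 = 36^2 = 25
  bit 3 = 1: r = r^2 * 6 mod 41 = 25^2 * 6 = 10*6 = 19
  bit 4 = 0: r = r^2 mod 41 = 19^2 = 33
  bit 5 = 1: r = r^2 * 6 mod 41 = 33^2 * 6 = 23*6 = 15
  -> B = 15
s = B^a = 15^38 mod 41  (bits of 38 = 100110)
  bit 0 = 1: r = r^2 * 15 mod 41 = 1^2 * 15 = 1*15 = 15
  bit 1 = 0: r = r^2 mod 41 = 15^2 = 20
  bit 2 = 0: r = r^2 mod 41 = 20^2 = 31
  bit 3 = 1: r = r^2 * 15 mod 41 = 31^2 * 15 = 18*15 = 24
  bit 4 = 1: r = r^2 * 15 mod 41 = 24^2 * 15 = 2*15 = 30
  bit 5 = 0: r = r^2 mod 41 = 30^2 = 39
  -> s = B^a = 39

Answer: 39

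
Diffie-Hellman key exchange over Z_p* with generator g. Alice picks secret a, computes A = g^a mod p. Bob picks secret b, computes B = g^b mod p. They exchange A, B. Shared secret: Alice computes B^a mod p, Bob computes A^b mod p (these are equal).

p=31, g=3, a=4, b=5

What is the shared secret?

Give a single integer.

Answer: 5

Derivation:
A = 3^4 mod 31  (bits of 4 = 100)
  bit 0 = 1: r = r^2 * 3 mod 31 = 1^2 * 3 = 1*3 = 3
  bit 1 = 0: r = r^2 mod 31 = 3^2 = 9
  bit 2 = 0: r = r^2 mod 31 = 9^2 = 19
  -> A = 19
B = 3^5 mod 31  (bits of 5 = 101)
  bit 0 = 1: r = r^2 * 3 mod 31 = 1^2 * 3 = 1*3 = 3
  bit 1 = 0: r = r^2 mod 31 = 3^2 = 9
  bit 2 = 1: r = r^2 * 3 mod 31 = 9^2 * 3 = 19*3 = 26
  -> B = 26
s = B^a = 26^4 mod 31  (bits of 4 = 100)
  bit 0 = 1: r = r^2 * 26 mod 31 = 1^2 * 26 = 1*26 = 26
  bit 1 = 0: r = r^2 mod 31 = 26^2 = 25
  bit 2 = 0: r = r^2 mod 31 = 25^2 = 5
  -> s = B^a = 5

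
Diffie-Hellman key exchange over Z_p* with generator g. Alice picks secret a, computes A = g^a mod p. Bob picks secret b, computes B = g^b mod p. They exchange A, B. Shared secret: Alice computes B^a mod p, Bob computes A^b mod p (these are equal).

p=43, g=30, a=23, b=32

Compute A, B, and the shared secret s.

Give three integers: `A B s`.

Answer: 3 23 13

Derivation:
A = 30^23 mod 43  (bits of 23 = 10111)
  bit 0 = 1: r = r^2 * 30 mod 43 = 1^2 * 30 = 1*30 = 30
  bit 1 = 0: r = r^2 mod 43 = 30^2 = 40
  bit 2 = 1: r = r^2 * 30 mod 43 = 40^2 * 30 = 9*30 = 12
  bit 3 = 1: r = r^2 * 30 mod 43 = 12^2 * 30 = 15*30 = 20
  bit 4 = 1: r = r^2 * 30 mod 43 = 20^2 * 30 = 13*30 = 3
  -> A = 3
B = 30^32 mod 43  (bits of 32 = 100000)
  bit 0 = 1: r = r^2 * 30 mod 43 = 1^2 * 30 = 1*30 = 30
  bit 1 = 0: r = r^2 mod 43 = 30^2 = 40
  bit 2 = 0: r = r^2 mod 43 = 40^2 = 9
  bit 3 = 0: r = r^2 mod 43 = 9^2 = 38
  bit 4 = 0: r = r^2 mod 43 = 38^2 = 25
  bit 5 = 0: r = r^2 mod 43 = 25^2 = 23
  -> B = 23
s = B^a = 23^23 mod 43  (bits of 23 = 10111)
  bit 0 = 1: r = r^2 * 23 mod 43 = 1^2 * 23 = 1*23 = 23
  bit 1 = 0: r = r^2 mod 43 = 23^2 = 13
  bit 2 = 1: r = r^2 * 23 mod 43 = 13^2 * 23 = 40*23 = 17
  bit 3 = 1: r = r^2 * 23 mod 43 = 17^2 * 23 = 31*23 = 25
  bit 4 = 1: r = r^2 * 23 mod 43 = 25^2 * 23 = 23*23 = 13
  -> s = B^a = 13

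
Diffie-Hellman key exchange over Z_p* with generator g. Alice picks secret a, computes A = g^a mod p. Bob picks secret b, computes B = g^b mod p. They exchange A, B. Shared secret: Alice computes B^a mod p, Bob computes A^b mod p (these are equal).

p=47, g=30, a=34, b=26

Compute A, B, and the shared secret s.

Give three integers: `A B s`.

A = 30^34 mod 47  (bits of 34 = 100010)
  bit 0 = 1: r = r^2 * 30 mod 47 = 1^2 * 30 = 1*30 = 30
  bit 1 = 0: r = r^2 mod 47 = 30^2 = 7
  bit 2 = 0: r = r^2 mod 47 = 7^2 = 2
  bit 3 = 0: r = r^2 mod 47 = 2^2 = 4
  bit 4 = 1: r = r^2 * 30 mod 47 = 4^2 * 30 = 16*30 = 10
  bit 5 = 0: r = r^2 mod 47 = 10^2 = 6
  -> A = 6
B = 30^26 mod 47  (bits of 26 = 11010)
  bit 0 = 1: r = r^2 * 30 mod 47 = 1^2 * 30 = 1*30 = 30
  bit 1 = 1: r = r^2 * 30 mod 47 = 30^2 * 30 = 7*30 = 22
  bit 2 = 0: r = r^2 mod 47 = 22^2 = 14
  bit 3 = 1: r = r^2 * 30 mod 47 = 14^2 * 30 = 8*30 = 5
  bit 4 = 0: r = r^2 mod 47 = 5^2 = 25
  -> B = 25
s = B^a = 25^34 mod 47  (bits of 34 = 100010)
  bit 0 = 1: r = r^2 * 25 mod 47 = 1^2 * 25 = 1*25 = 25
  bit 1 = 0: r = r^2 mod 47 = 25^2 = 14
  bit 2 = 0: r = r^2 mod 47 = 14^2 = 8
  bit 3 = 0: r = r^2 mod 47 = 8^2 = 17
  bit 4 = 1: r = r^2 * 25 mod 47 = 17^2 * 25 = 7*25 = 34
  bit 5 = 0: r = r^2 mod 47 = 34^2 = 28
  -> s = B^a = 28

Answer: 6 25 28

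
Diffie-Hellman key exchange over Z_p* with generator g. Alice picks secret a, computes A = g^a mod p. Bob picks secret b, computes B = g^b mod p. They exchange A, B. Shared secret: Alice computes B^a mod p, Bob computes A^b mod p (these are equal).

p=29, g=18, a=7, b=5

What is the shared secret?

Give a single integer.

A = 18^7 mod 29  (bits of 7 = 111)
  bit 0 = 1: r = r^2 * 18 mod 29 = 1^2 * 18 = 1*18 = 18
  bit 1 = 1: r = r^2 * 18 mod 29 = 18^2 * 18 = 5*18 = 3
  bit 2 = 1: r = r^2 * 18 mod 29 = 3^2 * 18 = 9*18 = 17
  -> A = 17
B = 18^5 mod 29  (bits of 5 = 101)
  bit 0 = 1: r = r^2 * 18 mod 29 = 1^2 * 18 = 1*18 = 18
  bit 1 = 0: r = r^2 mod 29 = 18^2 = 5
  bit 2 = 1: r = r^2 * 18 mod 29 = 5^2 * 18 = 25*18 = 15
  -> B = 15
s = B^a = 15^7 mod 29  (bits of 7 = 111)
  bit 0 = 1: r = r^2 * 15 mod 29 = 1^2 * 15 = 1*15 = 15
  bit 1 = 1: r = r^2 * 15 mod 29 = 15^2 * 15 = 22*15 = 11
  bit 2 = 1: r = r^2 * 15 mod 29 = 11^2 * 15 = 5*15 = 17
  -> s = B^a = 17

Answer: 17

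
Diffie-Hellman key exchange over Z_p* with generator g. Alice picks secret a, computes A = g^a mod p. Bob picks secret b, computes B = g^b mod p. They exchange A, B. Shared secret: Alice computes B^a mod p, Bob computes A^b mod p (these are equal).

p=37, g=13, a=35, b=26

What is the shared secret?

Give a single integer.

Answer: 4

Derivation:
A = 13^35 mod 37  (bits of 35 = 100011)
  bit 0 = 1: r = r^2 * 13 mod 37 = 1^2 * 13 = 1*13 = 13
  bit 1 = 0: r = r^2 mod 37 = 13^2 = 21
  bit 2 = 0: r = r^2 mod 37 = 21^2 = 34
  bit 3 = 0: r = r^2 mod 37 = 34^2 = 9
  bit 4 = 1: r = r^2 * 13 mod 37 = 9^2 * 13 = 7*13 = 17
  bit 5 = 1: r = r^2 * 13 mod 37 = 17^2 * 13 = 30*13 = 20
  -> A = 20
B = 13^26 mod 37  (bits of 26 = 11010)
  bit 0 = 1: r = r^2 * 13 mod 37 = 1^2 * 13 = 1*13 = 13
  bit 1 = 1: r = r^2 * 13 mod 37 = 13^2 * 13 = 21*13 = 14
  bit 2 = 0: r = r^2 mod 37 = 14^2 = 11
  bit 3 = 1: r = r^2 * 13 mod 37 = 11^2 * 13 = 10*13 = 19
  bit 4 = 0: r = r^2 mod 37 = 19^2 = 28
  -> B = 28
s = B^a = 28^35 mod 37  (bits of 35 = 100011)
  bit 0 = 1: r = r^2 * 28 mod 37 = 1^2 * 28 = 1*28 = 28
  bit 1 = 0: r = r^2 mod 37 = 28^2 = 7
  bit 2 = 0: r = r^2 mod 37 = 7^2 = 12
  bit 3 = 0: r = r^2 mod 37 = 12^2 = 33
  bit 4 = 1: r = r^2 * 28 mod 37 = 33^2 * 28 = 16*28 = 4
  bit 5 = 1: r = r^2 * 28 mod 37 = 4^2 * 28 = 16*28 = 4
  -> s = B^a = 4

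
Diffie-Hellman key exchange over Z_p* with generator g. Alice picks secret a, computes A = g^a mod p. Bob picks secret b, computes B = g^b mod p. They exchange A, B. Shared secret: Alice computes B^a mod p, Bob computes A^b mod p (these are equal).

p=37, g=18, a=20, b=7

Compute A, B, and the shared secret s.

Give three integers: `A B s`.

A = 18^20 mod 37  (bits of 20 = 10100)
  bit 0 = 1: r = r^2 * 18 mod 37 = 1^2 * 18 = 1*18 = 18
  bit 1 = 0: r = r^2 mod 37 = 18^2 = 28
  bit 2 = 1: r = r^2 * 18 mod 37 = 28^2 * 18 = 7*18 = 15
  bit 3 = 0: r = r^2 mod 37 = 15^2 = 3
  bit 4 = 0: r = r^2 mod 37 = 3^2 = 9
  -> A = 9
B = 18^7 mod 37  (bits of 7 = 111)
  bit 0 = 1: r = r^2 * 18 mod 37 = 1^2 * 18 = 1*18 = 18
  bit 1 = 1: r = r^2 * 18 mod 37 = 18^2 * 18 = 28*18 = 23
  bit 2 = 1: r = r^2 * 18 mod 37 = 23^2 * 18 = 11*18 = 13
  -> B = 13
s = B^a = 13^20 mod 37  (bits of 20 = 10100)
  bit 0 = 1: r = r^2 * 13 mod 37 = 1^2 * 13 = 1*13 = 13
  bit 1 = 0: r = r^2 mod 37 = 13^2 = 21
  bit 2 = 1: r = r^2 * 13 mod 37 = 21^2 * 13 = 34*13 = 35
  bit 3 = 0: r = r^2 mod 37 = 35^2 = 4
  bit 4 = 0: r = r^2 mod 37 = 4^2 = 16
  -> s = B^a = 16

Answer: 9 13 16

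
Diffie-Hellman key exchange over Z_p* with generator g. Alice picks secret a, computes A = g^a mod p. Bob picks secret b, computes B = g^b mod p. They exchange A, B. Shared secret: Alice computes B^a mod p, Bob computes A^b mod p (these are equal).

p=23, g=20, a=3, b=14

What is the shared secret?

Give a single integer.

A = 20^3 mod 23  (bits of 3 = 11)
  bit 0 = 1: r = r^2 * 20 mod 23 = 1^2 * 20 = 1*20 = 20
  bit 1 = 1: r = r^2 * 20 mod 23 = 20^2 * 20 = 9*20 = 19
  -> A = 19
B = 20^14 mod 23  (bits of 14 = 1110)
  bit 0 = 1: r = r^2 * 20 mod 23 = 1^2 * 20 = 1*20 = 20
  bit 1 = 1: r = r^2 * 20 mod 23 = 20^2 * 20 = 9*20 = 19
  bit 2 = 1: r = r^2 * 20 mod 23 = 19^2 * 20 = 16*20 = 21
  bit 3 = 0: r = r^2 mod 23 = 21^2 = 4
  -> B = 4
s = B^a = 4^3 mod 23  (bits of 3 = 11)
  bit 0 = 1: r = r^2 * 4 mod 23 = 1^2 * 4 = 1*4 = 4
  bit 1 = 1: r = r^2 * 4 mod 23 = 4^2 * 4 = 16*4 = 18
  -> s = B^a = 18

Answer: 18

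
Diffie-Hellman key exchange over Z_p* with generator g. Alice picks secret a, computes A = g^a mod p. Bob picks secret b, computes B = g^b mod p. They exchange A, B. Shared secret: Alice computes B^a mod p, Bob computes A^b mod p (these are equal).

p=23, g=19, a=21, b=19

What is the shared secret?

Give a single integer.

Answer: 5

Derivation:
A = 19^21 mod 23  (bits of 21 = 10101)
  bit 0 = 1: r = r^2 * 19 mod 23 = 1^2 * 19 = 1*19 = 19
  bit 1 = 0: r = r^2 mod 23 = 19^2 = 16
  bit 2 = 1: r = r^2 * 19 mod 23 = 16^2 * 19 = 3*19 = 11
  bit 3 = 0: r = r^2 mod 23 = 11^2 = 6
  bit 4 = 1: r = r^2 * 19 mod 23 = 6^2 * 19 = 13*19 = 17
  -> A = 17
B = 19^19 mod 23  (bits of 19 = 10011)
  bit 0 = 1: r = r^2 * 19 mod 23 = 1^2 * 19 = 1*19 = 19
  bit 1 = 0: r = r^2 mod 23 = 19^2 = 16
  bit 2 = 0: r = r^2 mod 23 = 16^2 = 3
  bit 3 = 1: r = r^2 * 19 mod 23 = 3^2 * 19 = 9*19 = 10
  bit 4 = 1: r = r^2 * 19 mod 23 = 10^2 * 19 = 8*19 = 14
  -> B = 14
s = B^a = 14^21 mod 23  (bits of 21 = 10101)
  bit 0 = 1: r = r^2 * 14 mod 23 = 1^2 * 14 = 1*14 = 14
  bit 1 = 0: r = r^2 mod 23 = 14^2 = 12
  bit 2 = 1: r = r^2 * 14 mod 23 = 12^2 * 14 = 6*14 = 15
  bit 3 = 0: r = r^2 mod 23 = 15^2 = 18
  bit 4 = 1: r = r^2 * 14 mod 23 = 18^2 * 14 = 2*14 = 5
  -> s = B^a = 5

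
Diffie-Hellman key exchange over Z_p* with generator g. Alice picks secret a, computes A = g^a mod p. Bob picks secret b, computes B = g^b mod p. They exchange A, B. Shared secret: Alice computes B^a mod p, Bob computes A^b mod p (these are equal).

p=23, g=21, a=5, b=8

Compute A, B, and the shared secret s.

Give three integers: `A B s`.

Answer: 14 3 13

Derivation:
A = 21^5 mod 23  (bits of 5 = 101)
  bit 0 = 1: r = r^2 * 21 mod 23 = 1^2 * 21 = 1*21 = 21
  bit 1 = 0: r = r^2 mod 23 = 21^2 = 4
  bit 2 = 1: r = r^2 * 21 mod 23 = 4^2 * 21 = 16*21 = 14
  -> A = 14
B = 21^8 mod 23  (bits of 8 = 1000)
  bit 0 = 1: r = r^2 * 21 mod 23 = 1^2 * 21 = 1*21 = 21
  bit 1 = 0: r = r^2 mod 23 = 21^2 = 4
  bit 2 = 0: r = r^2 mod 23 = 4^2 = 16
  bit 3 = 0: r = r^2 mod 23 = 16^2 = 3
  -> B = 3
s = B^a = 3^5 mod 23  (bits of 5 = 101)
  bit 0 = 1: r = r^2 * 3 mod 23 = 1^2 * 3 = 1*3 = 3
  bit 1 = 0: r = r^2 mod 23 = 3^2 = 9
  bit 2 = 1: r = r^2 * 3 mod 23 = 9^2 * 3 = 12*3 = 13
  -> s = B^a = 13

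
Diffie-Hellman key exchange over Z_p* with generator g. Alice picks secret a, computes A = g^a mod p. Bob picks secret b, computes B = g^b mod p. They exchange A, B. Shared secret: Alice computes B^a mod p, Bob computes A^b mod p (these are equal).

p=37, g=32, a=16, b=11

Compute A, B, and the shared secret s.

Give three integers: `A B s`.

A = 32^16 mod 37  (bits of 16 = 10000)
  bit 0 = 1: r = r^2 * 32 mod 37 = 1^2 * 32 = 1*32 = 32
  bit 1 = 0: r = r^2 mod 37 = 32^2 = 25
  bit 2 = 0: r = r^2 mod 37 = 25^2 = 33
  bit 3 = 0: r = r^2 mod 37 = 33^2 = 16
  bit 4 = 0: r = r^2 mod 37 = 16^2 = 34
  -> A = 34
B = 32^11 mod 37  (bits of 11 = 1011)
  bit 0 = 1: r = r^2 * 32 mod 37 = 1^2 * 32 = 1*32 = 32
  bit 1 = 0: r = r^2 mod 37 = 32^2 = 25
  bit 2 = 1: r = r^2 * 32 mod 37 = 25^2 * 32 = 33*32 = 20
  bit 3 = 1: r = r^2 * 32 mod 37 = 20^2 * 32 = 30*32 = 35
  -> B = 35
s = B^a = 35^16 mod 37  (bits of 16 = 10000)
  bit 0 = 1: r = r^2 * 35 mod 37 = 1^2 * 35 = 1*35 = 35
  bit 1 = 0: r = r^2 mod 37 = 35^2 = 4
  bit 2 = 0: r = r^2 mod 37 = 4^2 = 16
  bit 3 = 0: r = r^2 mod 37 = 16^2 = 34
  bit 4 = 0: r = r^2 mod 37 = 34^2 = 9
  -> s = B^a = 9

Answer: 34 35 9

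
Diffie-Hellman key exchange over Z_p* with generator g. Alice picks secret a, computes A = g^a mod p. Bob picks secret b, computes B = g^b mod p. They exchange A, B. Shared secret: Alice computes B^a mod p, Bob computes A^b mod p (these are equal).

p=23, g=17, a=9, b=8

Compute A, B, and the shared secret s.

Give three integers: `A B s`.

Answer: 7 18 12

Derivation:
A = 17^9 mod 23  (bits of 9 = 1001)
  bit 0 = 1: r = r^2 * 17 mod 23 = 1^2 * 17 = 1*17 = 17
  bit 1 = 0: r = r^2 mod 23 = 17^2 = 13
  bit 2 = 0: r = r^2 mod 23 = 13^2 = 8
  bit 3 = 1: r = r^2 * 17 mod 23 = 8^2 * 17 = 18*17 = 7
  -> A = 7
B = 17^8 mod 23  (bits of 8 = 1000)
  bit 0 = 1: r = r^2 * 17 mod 23 = 1^2 * 17 = 1*17 = 17
  bit 1 = 0: r = r^2 mod 23 = 17^2 = 13
  bit 2 = 0: r = r^2 mod 23 = 13^2 = 8
  bit 3 = 0: r = r^2 mod 23 = 8^2 = 18
  -> B = 18
s = B^a = 18^9 mod 23  (bits of 9 = 1001)
  bit 0 = 1: r = r^2 * 18 mod 23 = 1^2 * 18 = 1*18 = 18
  bit 1 = 0: r = r^2 mod 23 = 18^2 = 2
  bit 2 = 0: r = r^2 mod 23 = 2^2 = 4
  bit 3 = 1: r = r^2 * 18 mod 23 = 4^2 * 18 = 16*18 = 12
  -> s = B^a = 12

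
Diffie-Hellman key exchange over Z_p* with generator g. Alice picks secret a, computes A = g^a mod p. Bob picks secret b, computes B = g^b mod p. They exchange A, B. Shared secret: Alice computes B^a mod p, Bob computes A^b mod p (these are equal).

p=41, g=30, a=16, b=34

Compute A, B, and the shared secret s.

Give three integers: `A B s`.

A = 30^16 mod 41  (bits of 16 = 10000)
  bit 0 = 1: r = r^2 * 30 mod 41 = 1^2 * 30 = 1*30 = 30
  bit 1 = 0: r = r^2 mod 41 = 30^2 = 39
  bit 2 = 0: r = r^2 mod 41 = 39^2 = 4
  bit 3 = 0: r = r^2 mod 41 = 4^2 = 16
  bit 4 = 0: r = r^2 mod 41 = 16^2 = 10
  -> A = 10
B = 30^34 mod 41  (bits of 34 = 100010)
  bit 0 = 1: r = r^2 * 30 mod 41 = 1^2 * 30 = 1*30 = 30
  bit 1 = 0: r = r^2 mod 41 = 30^2 = 39
  bit 2 = 0: r = r^2 mod 41 = 39^2 = 4
  bit 3 = 0: r = r^2 mod 41 = 4^2 = 16
  bit 4 = 1: r = r^2 * 30 mod 41 = 16^2 * 30 = 10*30 = 13
  bit 5 = 0: r = r^2 mod 41 = 13^2 = 5
  -> B = 5
s = B^a = 5^16 mod 41  (bits of 16 = 10000)
  bit 0 = 1: r = r^2 * 5 mod 41 = 1^2 * 5 = 1*5 = 5
  bit 1 = 0: r = r^2 mod 41 = 5^2 = 25
  bit 2 = 0: r = r^2 mod 41 = 25^2 = 10
  bit 3 = 0: r = r^2 mod 41 = 10^2 = 18
  bit 4 = 0: r = r^2 mod 41 = 18^2 = 37
  -> s = B^a = 37

Answer: 10 5 37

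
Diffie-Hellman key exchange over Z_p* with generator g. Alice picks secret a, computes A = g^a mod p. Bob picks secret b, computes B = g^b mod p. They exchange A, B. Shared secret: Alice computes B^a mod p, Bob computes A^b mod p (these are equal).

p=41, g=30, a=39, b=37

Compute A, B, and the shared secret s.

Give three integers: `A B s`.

Answer: 26 28 22

Derivation:
A = 30^39 mod 41  (bits of 39 = 100111)
  bit 0 = 1: r = r^2 * 30 mod 41 = 1^2 * 30 = 1*30 = 30
  bit 1 = 0: r = r^2 mod 41 = 30^2 = 39
  bit 2 = 0: r = r^2 mod 41 = 39^2 = 4
  bit 3 = 1: r = r^2 * 30 mod 41 = 4^2 * 30 = 16*30 = 29
  bit 4 = 1: r = r^2 * 30 mod 41 = 29^2 * 30 = 21*30 = 15
  bit 5 = 1: r = r^2 * 30 mod 41 = 15^2 * 30 = 20*30 = 26
  -> A = 26
B = 30^37 mod 41  (bits of 37 = 100101)
  bit 0 = 1: r = r^2 * 30 mod 41 = 1^2 * 30 = 1*30 = 30
  bit 1 = 0: r = r^2 mod 41 = 30^2 = 39
  bit 2 = 0: r = r^2 mod 41 = 39^2 = 4
  bit 3 = 1: r = r^2 * 30 mod 41 = 4^2 * 30 = 16*30 = 29
  bit 4 = 0: r = r^2 mod 41 = 29^2 = 21
  bit 5 = 1: r = r^2 * 30 mod 41 = 21^2 * 30 = 31*30 = 28
  -> B = 28
s = B^a = 28^39 mod 41  (bits of 39 = 100111)
  bit 0 = 1: r = r^2 * 28 mod 41 = 1^2 * 28 = 1*28 = 28
  bit 1 = 0: r = r^2 mod 41 = 28^2 = 5
  bit 2 = 0: r = r^2 mod 41 = 5^2 = 25
  bit 3 = 1: r = r^2 * 28 mod 41 = 25^2 * 28 = 10*28 = 34
  bit 4 = 1: r = r^2 * 28 mod 41 = 34^2 * 28 = 8*28 = 19
  bit 5 = 1: r = r^2 * 28 mod 41 = 19^2 * 28 = 33*28 = 22
  -> s = B^a = 22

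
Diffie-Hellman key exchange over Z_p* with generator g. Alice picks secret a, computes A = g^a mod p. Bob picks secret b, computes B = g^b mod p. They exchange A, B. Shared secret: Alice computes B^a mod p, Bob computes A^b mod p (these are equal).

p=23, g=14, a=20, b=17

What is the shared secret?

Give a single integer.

Answer: 18

Derivation:
A = 14^20 mod 23  (bits of 20 = 10100)
  bit 0 = 1: r = r^2 * 14 mod 23 = 1^2 * 14 = 1*14 = 14
  bit 1 = 0: r = r^2 mod 23 = 14^2 = 12
  bit 2 = 1: r = r^2 * 14 mod 23 = 12^2 * 14 = 6*14 = 15
  bit 3 = 0: r = r^2 mod 23 = 15^2 = 18
  bit 4 = 0: r = r^2 mod 23 = 18^2 = 2
  -> A = 2
B = 14^17 mod 23  (bits of 17 = 10001)
  bit 0 = 1: r = r^2 * 14 mod 23 = 1^2 * 14 = 1*14 = 14
  bit 1 = 0: r = r^2 mod 23 = 14^2 = 12
  bit 2 = 0: r = r^2 mod 23 = 12^2 = 6
  bit 3 = 0: r = r^2 mod 23 = 6^2 = 13
  bit 4 = 1: r = r^2 * 14 mod 23 = 13^2 * 14 = 8*14 = 20
  -> B = 20
s = B^a = 20^20 mod 23  (bits of 20 = 10100)
  bit 0 = 1: r = r^2 * 20 mod 23 = 1^2 * 20 = 1*20 = 20
  bit 1 = 0: r = r^2 mod 23 = 20^2 = 9
  bit 2 = 1: r = r^2 * 20 mod 23 = 9^2 * 20 = 12*20 = 10
  bit 3 = 0: r = r^2 mod 23 = 10^2 = 8
  bit 4 = 0: r = r^2 mod 23 = 8^2 = 18
  -> s = B^a = 18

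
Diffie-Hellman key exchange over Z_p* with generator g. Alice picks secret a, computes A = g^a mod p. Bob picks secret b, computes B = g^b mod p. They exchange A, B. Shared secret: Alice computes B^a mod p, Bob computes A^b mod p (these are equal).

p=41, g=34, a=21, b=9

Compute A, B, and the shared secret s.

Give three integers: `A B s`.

A = 34^21 mod 41  (bits of 21 = 10101)
  bit 0 = 1: r = r^2 * 34 mod 41 = 1^2 * 34 = 1*34 = 34
  bit 1 = 0: r = r^2 mod 41 = 34^2 = 8
  bit 2 = 1: r = r^2 * 34 mod 41 = 8^2 * 34 = 23*34 = 3
  bit 3 = 0: r = r^2 mod 41 = 3^2 = 9
  bit 4 = 1: r = r^2 * 34 mod 41 = 9^2 * 34 = 40*34 = 7
  -> A = 7
B = 34^9 mod 41  (bits of 9 = 1001)
  bit 0 = 1: r = r^2 * 34 mod 41 = 1^2 * 34 = 1*34 = 34
  bit 1 = 0: r = r^2 mod 41 = 34^2 = 8
  bit 2 = 0: r = r^2 mod 41 = 8^2 = 23
  bit 3 = 1: r = r^2 * 34 mod 41 = 23^2 * 34 = 37*34 = 28
  -> B = 28
s = B^a = 28^21 mod 41  (bits of 21 = 10101)
  bit 0 = 1: r = r^2 * 28 mod 41 = 1^2 * 28 = 1*28 = 28
  bit 1 = 0: r = r^2 mod 41 = 28^2 = 5
  bit 2 = 1: r = r^2 * 28 mod 41 = 5^2 * 28 = 25*28 = 3
  bit 3 = 0: r = r^2 mod 41 = 3^2 = 9
  bit 4 = 1: r = r^2 * 28 mod 41 = 9^2 * 28 = 40*28 = 13
  -> s = B^a = 13

Answer: 7 28 13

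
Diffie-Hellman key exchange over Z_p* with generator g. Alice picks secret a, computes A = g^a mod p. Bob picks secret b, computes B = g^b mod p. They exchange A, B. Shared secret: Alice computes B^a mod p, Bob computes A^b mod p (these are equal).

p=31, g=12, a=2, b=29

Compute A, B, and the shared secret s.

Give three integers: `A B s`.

Answer: 20 13 14

Derivation:
A = 12^2 mod 31  (bits of 2 = 10)
  bit 0 = 1: r = r^2 * 12 mod 31 = 1^2 * 12 = 1*12 = 12
  bit 1 = 0: r = r^2 mod 31 = 12^2 = 20
  -> A = 20
B = 12^29 mod 31  (bits of 29 = 11101)
  bit 0 = 1: r = r^2 * 12 mod 31 = 1^2 * 12 = 1*12 = 12
  bit 1 = 1: r = r^2 * 12 mod 31 = 12^2 * 12 = 20*12 = 23
  bit 2 = 1: r = r^2 * 12 mod 31 = 23^2 * 12 = 2*12 = 24
  bit 3 = 0: r = r^2 mod 31 = 24^2 = 18
  bit 4 = 1: r = r^2 * 12 mod 31 = 18^2 * 12 = 14*12 = 13
  -> B = 13
s = B^a = 13^2 mod 31  (bits of 2 = 10)
  bit 0 = 1: r = r^2 * 13 mod 31 = 1^2 * 13 = 1*13 = 13
  bit 1 = 0: r = r^2 mod 31 = 13^2 = 14
  -> s = B^a = 14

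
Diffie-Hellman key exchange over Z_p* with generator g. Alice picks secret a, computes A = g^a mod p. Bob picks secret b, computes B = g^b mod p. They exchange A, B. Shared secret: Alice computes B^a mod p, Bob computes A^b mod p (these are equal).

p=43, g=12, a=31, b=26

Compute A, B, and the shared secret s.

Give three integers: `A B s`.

A = 12^31 mod 43  (bits of 31 = 11111)
  bit 0 = 1: r = r^2 * 12 mod 43 = 1^2 * 12 = 1*12 = 12
  bit 1 = 1: r = r^2 * 12 mod 43 = 12^2 * 12 = 15*12 = 8
  bit 2 = 1: r = r^2 * 12 mod 43 = 8^2 * 12 = 21*12 = 37
  bit 3 = 1: r = r^2 * 12 mod 43 = 37^2 * 12 = 36*12 = 2
  bit 4 = 1: r = r^2 * 12 mod 43 = 2^2 * 12 = 4*12 = 5
  -> A = 5
B = 12^26 mod 43  (bits of 26 = 11010)
  bit 0 = 1: r = r^2 * 12 mod 43 = 1^2 * 12 = 1*12 = 12
  bit 1 = 1: r = r^2 * 12 mod 43 = 12^2 * 12 = 15*12 = 8
  bit 2 = 0: r = r^2 mod 43 = 8^2 = 21
  bit 3 = 1: r = r^2 * 12 mod 43 = 21^2 * 12 = 11*12 = 3
  bit 4 = 0: r = r^2 mod 43 = 3^2 = 9
  -> B = 9
s = B^a = 9^31 mod 43  (bits of 31 = 11111)
  bit 0 = 1: r = r^2 * 9 mod 43 = 1^2 * 9 = 1*9 = 9
  bit 1 = 1: r = r^2 * 9 mod 43 = 9^2 * 9 = 38*9 = 41
  bit 2 = 1: r = r^2 * 9 mod 43 = 41^2 * 9 = 4*9 = 36
  bit 3 = 1: r = r^2 * 9 mod 43 = 36^2 * 9 = 6*9 = 11
  bit 4 = 1: r = r^2 * 9 mod 43 = 11^2 * 9 = 35*9 = 14
  -> s = B^a = 14

Answer: 5 9 14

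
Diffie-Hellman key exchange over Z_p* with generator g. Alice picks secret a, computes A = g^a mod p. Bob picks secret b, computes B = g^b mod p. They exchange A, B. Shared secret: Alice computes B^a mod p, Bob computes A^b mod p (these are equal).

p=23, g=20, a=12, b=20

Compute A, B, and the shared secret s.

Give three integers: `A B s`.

Answer: 3 18 18

Derivation:
A = 20^12 mod 23  (bits of 12 = 1100)
  bit 0 = 1: r = r^2 * 20 mod 23 = 1^2 * 20 = 1*20 = 20
  bit 1 = 1: r = r^2 * 20 mod 23 = 20^2 * 20 = 9*20 = 19
  bit 2 = 0: r = r^2 mod 23 = 19^2 = 16
  bit 3 = 0: r = r^2 mod 23 = 16^2 = 3
  -> A = 3
B = 20^20 mod 23  (bits of 20 = 10100)
  bit 0 = 1: r = r^2 * 20 mod 23 = 1^2 * 20 = 1*20 = 20
  bit 1 = 0: r = r^2 mod 23 = 20^2 = 9
  bit 2 = 1: r = r^2 * 20 mod 23 = 9^2 * 20 = 12*20 = 10
  bit 3 = 0: r = r^2 mod 23 = 10^2 = 8
  bit 4 = 0: r = r^2 mod 23 = 8^2 = 18
  -> B = 18
s = B^a = 18^12 mod 23  (bits of 12 = 1100)
  bit 0 = 1: r = r^2 * 18 mod 23 = 1^2 * 18 = 1*18 = 18
  bit 1 = 1: r = r^2 * 18 mod 23 = 18^2 * 18 = 2*18 = 13
  bit 2 = 0: r = r^2 mod 23 = 13^2 = 8
  bit 3 = 0: r = r^2 mod 23 = 8^2 = 18
  -> s = B^a = 18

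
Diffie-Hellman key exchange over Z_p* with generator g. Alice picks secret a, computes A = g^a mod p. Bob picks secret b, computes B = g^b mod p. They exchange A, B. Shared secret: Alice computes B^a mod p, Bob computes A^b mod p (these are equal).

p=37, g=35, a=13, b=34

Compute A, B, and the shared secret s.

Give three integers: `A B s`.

A = 35^13 mod 37  (bits of 13 = 1101)
  bit 0 = 1: r = r^2 * 35 mod 37 = 1^2 * 35 = 1*35 = 35
  bit 1 = 1: r = r^2 * 35 mod 37 = 35^2 * 35 = 4*35 = 29
  bit 2 = 0: r = r^2 mod 37 = 29^2 = 27
  bit 3 = 1: r = r^2 * 35 mod 37 = 27^2 * 35 = 26*35 = 22
  -> A = 22
B = 35^34 mod 37  (bits of 34 = 100010)
  bit 0 = 1: r = r^2 * 35 mod 37 = 1^2 * 35 = 1*35 = 35
  bit 1 = 0: r = r^2 mod 37 = 35^2 = 4
  bit 2 = 0: r = r^2 mod 37 = 4^2 = 16
  bit 3 = 0: r = r^2 mod 37 = 16^2 = 34
  bit 4 = 1: r = r^2 * 35 mod 37 = 34^2 * 35 = 9*35 = 19
  bit 5 = 0: r = r^2 mod 37 = 19^2 = 28
  -> B = 28
s = B^a = 28^13 mod 37  (bits of 13 = 1101)
  bit 0 = 1: r = r^2 * 28 mod 37 = 1^2 * 28 = 1*28 = 28
  bit 1 = 1: r = r^2 * 28 mod 37 = 28^2 * 28 = 7*28 = 11
  bit 2 = 0: r = r^2 mod 37 = 11^2 = 10
  bit 3 = 1: r = r^2 * 28 mod 37 = 10^2 * 28 = 26*28 = 25
  -> s = B^a = 25

Answer: 22 28 25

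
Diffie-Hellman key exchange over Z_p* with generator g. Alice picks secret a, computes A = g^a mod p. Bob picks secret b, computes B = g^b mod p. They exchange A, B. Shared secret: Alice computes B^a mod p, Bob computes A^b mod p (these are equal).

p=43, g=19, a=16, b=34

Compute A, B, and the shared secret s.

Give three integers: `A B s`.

A = 19^16 mod 43  (bits of 16 = 10000)
  bit 0 = 1: r = r^2 * 19 mod 43 = 1^2 * 19 = 1*19 = 19
  bit 1 = 0: r = r^2 mod 43 = 19^2 = 17
  bit 2 = 0: r = r^2 mod 43 = 17^2 = 31
  bit 3 = 0: r = r^2 mod 43 = 31^2 = 15
  bit 4 = 0: r = r^2 mod 43 = 15^2 = 10
  -> A = 10
B = 19^34 mod 43  (bits of 34 = 100010)
  bit 0 = 1: r = r^2 * 19 mod 43 = 1^2 * 19 = 1*19 = 19
  bit 1 = 0: r = r^2 mod 43 = 19^2 = 17
  bit 2 = 0: r = r^2 mod 43 = 17^2 = 31
  bit 3 = 0: r = r^2 mod 43 = 31^2 = 15
  bit 4 = 1: r = r^2 * 19 mod 43 = 15^2 * 19 = 10*19 = 18
  bit 5 = 0: r = r^2 mod 43 = 18^2 = 23
  -> B = 23
s = B^a = 23^16 mod 43  (bits of 16 = 10000)
  bit 0 = 1: r = r^2 * 23 mod 43 = 1^2 * 23 = 1*23 = 23
  bit 1 = 0: r = r^2 mod 43 = 23^2 = 13
  bit 2 = 0: r = r^2 mod 43 = 13^2 = 40
  bit 3 = 0: r = r^2 mod 43 = 40^2 = 9
  bit 4 = 0: r = r^2 mod 43 = 9^2 = 38
  -> s = B^a = 38

Answer: 10 23 38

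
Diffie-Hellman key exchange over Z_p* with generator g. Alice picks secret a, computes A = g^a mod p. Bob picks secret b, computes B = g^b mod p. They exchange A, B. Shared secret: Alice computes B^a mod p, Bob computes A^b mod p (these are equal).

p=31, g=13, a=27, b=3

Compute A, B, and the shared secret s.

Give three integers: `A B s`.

A = 13^27 mod 31  (bits of 27 = 11011)
  bit 0 = 1: r = r^2 * 13 mod 31 = 1^2 * 13 = 1*13 = 13
  bit 1 = 1: r = r^2 * 13 mod 31 = 13^2 * 13 = 14*13 = 27
  bit 2 = 0: r = r^2 mod 31 = 27^2 = 16
  bit 3 = 1: r = r^2 * 13 mod 31 = 16^2 * 13 = 8*13 = 11
  bit 4 = 1: r = r^2 * 13 mod 31 = 11^2 * 13 = 28*13 = 23
  -> A = 23
B = 13^3 mod 31  (bits of 3 = 11)
  bit 0 = 1: r = r^2 * 13 mod 31 = 1^2 * 13 = 1*13 = 13
  bit 1 = 1: r = r^2 * 13 mod 31 = 13^2 * 13 = 14*13 = 27
  -> B = 27
s = B^a = 27^27 mod 31  (bits of 27 = 11011)
  bit 0 = 1: r = r^2 * 27 mod 31 = 1^2 * 27 = 1*27 = 27
  bit 1 = 1: r = r^2 * 27 mod 31 = 27^2 * 27 = 16*27 = 29
  bit 2 = 0: r = r^2 mod 31 = 29^2 = 4
  bit 3 = 1: r = r^2 * 27 mod 31 = 4^2 * 27 = 16*27 = 29
  bit 4 = 1: r = r^2 * 27 mod 31 = 29^2 * 27 = 4*27 = 15
  -> s = B^a = 15

Answer: 23 27 15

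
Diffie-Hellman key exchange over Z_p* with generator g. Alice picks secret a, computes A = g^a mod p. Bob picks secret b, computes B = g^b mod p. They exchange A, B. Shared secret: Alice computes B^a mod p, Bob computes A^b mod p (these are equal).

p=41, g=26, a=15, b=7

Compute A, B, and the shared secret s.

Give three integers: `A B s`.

Answer: 3 7 14

Derivation:
A = 26^15 mod 41  (bits of 15 = 1111)
  bit 0 = 1: r = r^2 * 26 mod 41 = 1^2 * 26 = 1*26 = 26
  bit 1 = 1: r = r^2 * 26 mod 41 = 26^2 * 26 = 20*26 = 28
  bit 2 = 1: r = r^2 * 26 mod 41 = 28^2 * 26 = 5*26 = 7
  bit 3 = 1: r = r^2 * 26 mod 41 = 7^2 * 26 = 8*26 = 3
  -> A = 3
B = 26^7 mod 41  (bits of 7 = 111)
  bit 0 = 1: r = r^2 * 26 mod 41 = 1^2 * 26 = 1*26 = 26
  bit 1 = 1: r = r^2 * 26 mod 41 = 26^2 * 26 = 20*26 = 28
  bit 2 = 1: r = r^2 * 26 mod 41 = 28^2 * 26 = 5*26 = 7
  -> B = 7
s = B^a = 7^15 mod 41  (bits of 15 = 1111)
  bit 0 = 1: r = r^2 * 7 mod 41 = 1^2 * 7 = 1*7 = 7
  bit 1 = 1: r = r^2 * 7 mod 41 = 7^2 * 7 = 8*7 = 15
  bit 2 = 1: r = r^2 * 7 mod 41 = 15^2 * 7 = 20*7 = 17
  bit 3 = 1: r = r^2 * 7 mod 41 = 17^2 * 7 = 2*7 = 14
  -> s = B^a = 14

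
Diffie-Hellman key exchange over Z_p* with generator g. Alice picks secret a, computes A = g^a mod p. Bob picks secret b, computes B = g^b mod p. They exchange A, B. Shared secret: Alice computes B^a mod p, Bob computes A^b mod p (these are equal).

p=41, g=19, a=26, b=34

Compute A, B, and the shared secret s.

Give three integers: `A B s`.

A = 19^26 mod 41  (bits of 26 = 11010)
  bit 0 = 1: r = r^2 * 19 mod 41 = 1^2 * 19 = 1*19 = 19
  bit 1 = 1: r = r^2 * 19 mod 41 = 19^2 * 19 = 33*19 = 12
  bit 2 = 0: r = r^2 mod 41 = 12^2 = 21
  bit 3 = 1: r = r^2 * 19 mod 41 = 21^2 * 19 = 31*19 = 15
  bit 4 = 0: r = r^2 mod 41 = 15^2 = 20
  -> A = 20
B = 19^34 mod 41  (bits of 34 = 100010)
  bit 0 = 1: r = r^2 * 19 mod 41 = 1^2 * 19 = 1*19 = 19
  bit 1 = 0: r = r^2 mod 41 = 19^2 = 33
  bit 2 = 0: r = r^2 mod 41 = 33^2 = 23
  bit 3 = 0: r = r^2 mod 41 = 23^2 = 37
  bit 4 = 1: r = r^2 * 19 mod 41 = 37^2 * 19 = 16*19 = 17
  bit 5 = 0: r = r^2 mod 41 = 17^2 = 2
  -> B = 2
s = B^a = 2^26 mod 41  (bits of 26 = 11010)
  bit 0 = 1: r = r^2 * 2 mod 41 = 1^2 * 2 = 1*2 = 2
  bit 1 = 1: r = r^2 * 2 mod 41 = 2^2 * 2 = 4*2 = 8
  bit 2 = 0: r = r^2 mod 41 = 8^2 = 23
  bit 3 = 1: r = r^2 * 2 mod 41 = 23^2 * 2 = 37*2 = 33
  bit 4 = 0: r = r^2 mod 41 = 33^2 = 23
  -> s = B^a = 23

Answer: 20 2 23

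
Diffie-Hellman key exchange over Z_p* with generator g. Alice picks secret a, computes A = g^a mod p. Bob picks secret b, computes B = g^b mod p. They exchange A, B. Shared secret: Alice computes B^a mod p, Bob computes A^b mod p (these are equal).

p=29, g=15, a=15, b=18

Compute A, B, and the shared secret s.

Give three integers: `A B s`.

A = 15^15 mod 29  (bits of 15 = 1111)
  bit 0 = 1: r = r^2 * 15 mod 29 = 1^2 * 15 = 1*15 = 15
  bit 1 = 1: r = r^2 * 15 mod 29 = 15^2 * 15 = 22*15 = 11
  bit 2 = 1: r = r^2 * 15 mod 29 = 11^2 * 15 = 5*15 = 17
  bit 3 = 1: r = r^2 * 15 mod 29 = 17^2 * 15 = 28*15 = 14
  -> A = 14
B = 15^18 mod 29  (bits of 18 = 10010)
  bit 0 = 1: r = r^2 * 15 mod 29 = 1^2 * 15 = 1*15 = 15
  bit 1 = 0: r = r^2 mod 29 = 15^2 = 22
  bit 2 = 0: r = r^2 mod 29 = 22^2 = 20
  bit 3 = 1: r = r^2 * 15 mod 29 = 20^2 * 15 = 23*15 = 26
  bit 4 = 0: r = r^2 mod 29 = 26^2 = 9
  -> B = 9
s = B^a = 9^15 mod 29  (bits of 15 = 1111)
  bit 0 = 1: r = r^2 * 9 mod 29 = 1^2 * 9 = 1*9 = 9
  bit 1 = 1: r = r^2 * 9 mod 29 = 9^2 * 9 = 23*9 = 4
  bit 2 = 1: r = r^2 * 9 mod 29 = 4^2 * 9 = 16*9 = 28
  bit 3 = 1: r = r^2 * 9 mod 29 = 28^2 * 9 = 1*9 = 9
  -> s = B^a = 9

Answer: 14 9 9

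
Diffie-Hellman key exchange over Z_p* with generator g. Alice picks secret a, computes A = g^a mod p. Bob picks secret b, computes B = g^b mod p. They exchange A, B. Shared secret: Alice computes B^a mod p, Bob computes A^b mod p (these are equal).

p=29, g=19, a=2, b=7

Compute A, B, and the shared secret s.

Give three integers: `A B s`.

A = 19^2 mod 29  (bits of 2 = 10)
  bit 0 = 1: r = r^2 * 19 mod 29 = 1^2 * 19 = 1*19 = 19
  bit 1 = 0: r = r^2 mod 29 = 19^2 = 13
  -> A = 13
B = 19^7 mod 29  (bits of 7 = 111)
  bit 0 = 1: r = r^2 * 19 mod 29 = 1^2 * 19 = 1*19 = 19
  bit 1 = 1: r = r^2 * 19 mod 29 = 19^2 * 19 = 13*19 = 15
  bit 2 = 1: r = r^2 * 19 mod 29 = 15^2 * 19 = 22*19 = 12
  -> B = 12
s = B^a = 12^2 mod 29  (bits of 2 = 10)
  bit 0 = 1: r = r^2 * 12 mod 29 = 1^2 * 12 = 1*12 = 12
  bit 1 = 0: r = r^2 mod 29 = 12^2 = 28
  -> s = B^a = 28

Answer: 13 12 28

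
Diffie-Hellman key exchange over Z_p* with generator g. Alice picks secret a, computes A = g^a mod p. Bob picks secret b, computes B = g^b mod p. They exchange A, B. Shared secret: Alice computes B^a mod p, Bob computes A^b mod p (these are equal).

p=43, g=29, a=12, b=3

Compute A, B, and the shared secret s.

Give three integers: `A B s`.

Answer: 11 8 41

Derivation:
A = 29^12 mod 43  (bits of 12 = 1100)
  bit 0 = 1: r = r^2 * 29 mod 43 = 1^2 * 29 = 1*29 = 29
  bit 1 = 1: r = r^2 * 29 mod 43 = 29^2 * 29 = 24*29 = 8
  bit 2 = 0: r = r^2 mod 43 = 8^2 = 21
  bit 3 = 0: r = r^2 mod 43 = 21^2 = 11
  -> A = 11
B = 29^3 mod 43  (bits of 3 = 11)
  bit 0 = 1: r = r^2 * 29 mod 43 = 1^2 * 29 = 1*29 = 29
  bit 1 = 1: r = r^2 * 29 mod 43 = 29^2 * 29 = 24*29 = 8
  -> B = 8
s = B^a = 8^12 mod 43  (bits of 12 = 1100)
  bit 0 = 1: r = r^2 * 8 mod 43 = 1^2 * 8 = 1*8 = 8
  bit 1 = 1: r = r^2 * 8 mod 43 = 8^2 * 8 = 21*8 = 39
  bit 2 = 0: r = r^2 mod 43 = 39^2 = 16
  bit 3 = 0: r = r^2 mod 43 = 16^2 = 41
  -> s = B^a = 41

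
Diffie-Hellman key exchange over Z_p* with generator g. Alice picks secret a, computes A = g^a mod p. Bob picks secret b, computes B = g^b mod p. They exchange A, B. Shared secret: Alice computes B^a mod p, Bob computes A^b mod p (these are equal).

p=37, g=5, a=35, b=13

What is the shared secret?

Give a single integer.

A = 5^35 mod 37  (bits of 35 = 100011)
  bit 0 = 1: r = r^2 * 5 mod 37 = 1^2 * 5 = 1*5 = 5
  bit 1 = 0: r = r^2 mod 37 = 5^2 = 25
  bit 2 = 0: r = r^2 mod 37 = 25^2 = 33
  bit 3 = 0: r = r^2 mod 37 = 33^2 = 16
  bit 4 = 1: r = r^2 * 5 mod 37 = 16^2 * 5 = 34*5 = 22
  bit 5 = 1: r = r^2 * 5 mod 37 = 22^2 * 5 = 3*5 = 15
  -> A = 15
B = 5^13 mod 37  (bits of 13 = 1101)
  bit 0 = 1: r = r^2 * 5 mod 37 = 1^2 * 5 = 1*5 = 5
  bit 1 = 1: r = r^2 * 5 mod 37 = 5^2 * 5 = 25*5 = 14
  bit 2 = 0: r = r^2 mod 37 = 14^2 = 11
  bit 3 = 1: r = r^2 * 5 mod 37 = 11^2 * 5 = 10*5 = 13
  -> B = 13
s = B^a = 13^35 mod 37  (bits of 35 = 100011)
  bit 0 = 1: r = r^2 * 13 mod 37 = 1^2 * 13 = 1*13 = 13
  bit 1 = 0: r = r^2 mod 37 = 13^2 = 21
  bit 2 = 0: r = r^2 mod 37 = 21^2 = 34
  bit 3 = 0: r = r^2 mod 37 = 34^2 = 9
  bit 4 = 1: r = r^2 * 13 mod 37 = 9^2 * 13 = 7*13 = 17
  bit 5 = 1: r = r^2 * 13 mod 37 = 17^2 * 13 = 30*13 = 20
  -> s = B^a = 20

Answer: 20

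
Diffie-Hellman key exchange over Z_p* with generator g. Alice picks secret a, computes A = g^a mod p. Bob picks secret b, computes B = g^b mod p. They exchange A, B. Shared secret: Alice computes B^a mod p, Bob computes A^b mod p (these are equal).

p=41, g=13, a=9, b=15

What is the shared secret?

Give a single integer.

Answer: 14

Derivation:
A = 13^9 mod 41  (bits of 9 = 1001)
  bit 0 = 1: r = r^2 * 13 mod 41 = 1^2 * 13 = 1*13 = 13
  bit 1 = 0: r = r^2 mod 41 = 13^2 = 5
  bit 2 = 0: r = r^2 mod 41 = 5^2 = 25
  bit 3 = 1: r = r^2 * 13 mod 41 = 25^2 * 13 = 10*13 = 7
  -> A = 7
B = 13^15 mod 41  (bits of 15 = 1111)
  bit 0 = 1: r = r^2 * 13 mod 41 = 1^2 * 13 = 1*13 = 13
  bit 1 = 1: r = r^2 * 13 mod 41 = 13^2 * 13 = 5*13 = 24
  bit 2 = 1: r = r^2 * 13 mod 41 = 24^2 * 13 = 2*13 = 26
  bit 3 = 1: r = r^2 * 13 mod 41 = 26^2 * 13 = 20*13 = 14
  -> B = 14
s = B^a = 14^9 mod 41  (bits of 9 = 1001)
  bit 0 = 1: r = r^2 * 14 mod 41 = 1^2 * 14 = 1*14 = 14
  bit 1 = 0: r = r^2 mod 41 = 14^2 = 32
  bit 2 = 0: r = r^2 mod 41 = 32^2 = 40
  bit 3 = 1: r = r^2 * 14 mod 41 = 40^2 * 14 = 1*14 = 14
  -> s = B^a = 14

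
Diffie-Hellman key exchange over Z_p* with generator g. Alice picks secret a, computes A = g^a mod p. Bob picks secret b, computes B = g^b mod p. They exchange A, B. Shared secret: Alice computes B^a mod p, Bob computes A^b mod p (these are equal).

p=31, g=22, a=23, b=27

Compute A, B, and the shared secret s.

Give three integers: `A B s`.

Answer: 3 29 23

Derivation:
A = 22^23 mod 31  (bits of 23 = 10111)
  bit 0 = 1: r = r^2 * 22 mod 31 = 1^2 * 22 = 1*22 = 22
  bit 1 = 0: r = r^2 mod 31 = 22^2 = 19
  bit 2 = 1: r = r^2 * 22 mod 31 = 19^2 * 22 = 20*22 = 6
  bit 3 = 1: r = r^2 * 22 mod 31 = 6^2 * 22 = 5*22 = 17
  bit 4 = 1: r = r^2 * 22 mod 31 = 17^2 * 22 = 10*22 = 3
  -> A = 3
B = 22^27 mod 31  (bits of 27 = 11011)
  bit 0 = 1: r = r^2 * 22 mod 31 = 1^2 * 22 = 1*22 = 22
  bit 1 = 1: r = r^2 * 22 mod 31 = 22^2 * 22 = 19*22 = 15
  bit 2 = 0: r = r^2 mod 31 = 15^2 = 8
  bit 3 = 1: r = r^2 * 22 mod 31 = 8^2 * 22 = 2*22 = 13
  bit 4 = 1: r = r^2 * 22 mod 31 = 13^2 * 22 = 14*22 = 29
  -> B = 29
s = B^a = 29^23 mod 31  (bits of 23 = 10111)
  bit 0 = 1: r = r^2 * 29 mod 31 = 1^2 * 29 = 1*29 = 29
  bit 1 = 0: r = r^2 mod 31 = 29^2 = 4
  bit 2 = 1: r = r^2 * 29 mod 31 = 4^2 * 29 = 16*29 = 30
  bit 3 = 1: r = r^2 * 29 mod 31 = 30^2 * 29 = 1*29 = 29
  bit 4 = 1: r = r^2 * 29 mod 31 = 29^2 * 29 = 4*29 = 23
  -> s = B^a = 23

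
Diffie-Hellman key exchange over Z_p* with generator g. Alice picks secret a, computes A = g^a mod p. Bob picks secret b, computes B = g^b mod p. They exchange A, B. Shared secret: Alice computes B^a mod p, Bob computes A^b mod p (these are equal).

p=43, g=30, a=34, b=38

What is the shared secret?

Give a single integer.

Answer: 23

Derivation:
A = 30^34 mod 43  (bits of 34 = 100010)
  bit 0 = 1: r = r^2 * 30 mod 43 = 1^2 * 30 = 1*30 = 30
  bit 1 = 0: r = r^2 mod 43 = 30^2 = 40
  bit 2 = 0: r = r^2 mod 43 = 40^2 = 9
  bit 3 = 0: r = r^2 mod 43 = 9^2 = 38
  bit 4 = 1: r = r^2 * 30 mod 43 = 38^2 * 30 = 25*30 = 19
  bit 5 = 0: r = r^2 mod 43 = 19^2 = 17
  -> A = 17
B = 30^38 mod 43  (bits of 38 = 100110)
  bit 0 = 1: r = r^2 * 30 mod 43 = 1^2 * 30 = 1*30 = 30
  bit 1 = 0: r = r^2 mod 43 = 30^2 = 40
  bit 2 = 0: r = r^2 mod 43 = 40^2 = 9
  bit 3 = 1: r = r^2 * 30 mod 43 = 9^2 * 30 = 38*30 = 22
  bit 4 = 1: r = r^2 * 30 mod 43 = 22^2 * 30 = 11*30 = 29
  bit 5 = 0: r = r^2 mod 43 = 29^2 = 24
  -> B = 24
s = B^a = 24^34 mod 43  (bits of 34 = 100010)
  bit 0 = 1: r = r^2 * 24 mod 43 = 1^2 * 24 = 1*24 = 24
  bit 1 = 0: r = r^2 mod 43 = 24^2 = 17
  bit 2 = 0: r = r^2 mod 43 = 17^2 = 31
  bit 3 = 0: r = r^2 mod 43 = 31^2 = 15
  bit 4 = 1: r = r^2 * 24 mod 43 = 15^2 * 24 = 10*24 = 25
  bit 5 = 0: r = r^2 mod 43 = 25^2 = 23
  -> s = B^a = 23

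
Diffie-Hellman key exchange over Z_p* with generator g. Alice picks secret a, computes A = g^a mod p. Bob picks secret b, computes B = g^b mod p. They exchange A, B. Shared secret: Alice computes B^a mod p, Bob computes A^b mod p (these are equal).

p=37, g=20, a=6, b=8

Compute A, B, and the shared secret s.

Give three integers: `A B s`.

Answer: 27 33 26

Derivation:
A = 20^6 mod 37  (bits of 6 = 110)
  bit 0 = 1: r = r^2 * 20 mod 37 = 1^2 * 20 = 1*20 = 20
  bit 1 = 1: r = r^2 * 20 mod 37 = 20^2 * 20 = 30*20 = 8
  bit 2 = 0: r = r^2 mod 37 = 8^2 = 27
  -> A = 27
B = 20^8 mod 37  (bits of 8 = 1000)
  bit 0 = 1: r = r^2 * 20 mod 37 = 1^2 * 20 = 1*20 = 20
  bit 1 = 0: r = r^2 mod 37 = 20^2 = 30
  bit 2 = 0: r = r^2 mod 37 = 30^2 = 12
  bit 3 = 0: r = r^2 mod 37 = 12^2 = 33
  -> B = 33
s = B^a = 33^6 mod 37  (bits of 6 = 110)
  bit 0 = 1: r = r^2 * 33 mod 37 = 1^2 * 33 = 1*33 = 33
  bit 1 = 1: r = r^2 * 33 mod 37 = 33^2 * 33 = 16*33 = 10
  bit 2 = 0: r = r^2 mod 37 = 10^2 = 26
  -> s = B^a = 26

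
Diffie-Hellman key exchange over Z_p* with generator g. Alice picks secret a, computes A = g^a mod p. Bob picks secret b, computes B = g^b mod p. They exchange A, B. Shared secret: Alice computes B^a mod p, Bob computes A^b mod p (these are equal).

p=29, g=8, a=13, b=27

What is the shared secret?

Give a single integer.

A = 8^13 mod 29  (bits of 13 = 1101)
  bit 0 = 1: r = r^2 * 8 mod 29 = 1^2 * 8 = 1*8 = 8
  bit 1 = 1: r = r^2 * 8 mod 29 = 8^2 * 8 = 6*8 = 19
  bit 2 = 0: r = r^2 mod 29 = 19^2 = 13
  bit 3 = 1: r = r^2 * 8 mod 29 = 13^2 * 8 = 24*8 = 18
  -> A = 18
B = 8^27 mod 29  (bits of 27 = 11011)
  bit 0 = 1: r = r^2 * 8 mod 29 = 1^2 * 8 = 1*8 = 8
  bit 1 = 1: r = r^2 * 8 mod 29 = 8^2 * 8 = 6*8 = 19
  bit 2 = 0: r = r^2 mod 29 = 19^2 = 13
  bit 3 = 1: r = r^2 * 8 mod 29 = 13^2 * 8 = 24*8 = 18
  bit 4 = 1: r = r^2 * 8 mod 29 = 18^2 * 8 = 5*8 = 11
  -> B = 11
s = B^a = 11^13 mod 29  (bits of 13 = 1101)
  bit 0 = 1: r = r^2 * 11 mod 29 = 1^2 * 11 = 1*11 = 11
  bit 1 = 1: r = r^2 * 11 mod 29 = 11^2 * 11 = 5*11 = 26
  bit 2 = 0: r = r^2 mod 29 = 26^2 = 9
  bit 3 = 1: r = r^2 * 11 mod 29 = 9^2 * 11 = 23*11 = 21
  -> s = B^a = 21

Answer: 21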